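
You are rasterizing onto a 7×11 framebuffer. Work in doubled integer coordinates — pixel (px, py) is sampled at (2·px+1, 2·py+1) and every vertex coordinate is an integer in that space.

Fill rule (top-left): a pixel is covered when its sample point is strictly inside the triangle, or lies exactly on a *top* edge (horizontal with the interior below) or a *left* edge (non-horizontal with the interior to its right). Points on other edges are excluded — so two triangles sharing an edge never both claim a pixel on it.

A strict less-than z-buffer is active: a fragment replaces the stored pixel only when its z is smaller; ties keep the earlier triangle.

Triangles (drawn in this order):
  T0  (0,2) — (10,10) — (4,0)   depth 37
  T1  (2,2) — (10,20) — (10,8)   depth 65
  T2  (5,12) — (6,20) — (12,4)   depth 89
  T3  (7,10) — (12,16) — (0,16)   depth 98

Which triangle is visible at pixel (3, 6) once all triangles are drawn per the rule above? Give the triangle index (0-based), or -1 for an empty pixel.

T0:
  2·area = 52  (B↔C swapped to make it positive)
  edge (0, 2)→(4, 0): d=(4,-2) top-left  bias=+0
  edge (4, 0)→(10, 10): d=(6,10) right/bottom  bias=-1
  edge (10, 10)→(0, 2): d=(-10,-8) top-left  bias=+0
    (1,0)@(3, 1): e=[2,16,34] → #
    (2,0)@(5, 1): e=[6,-4,50] → ·
    (1,1)@(3, 3): e=[10,28,14] → #
    (2,1)@(5, 3): e=[14,8,30] → #
    (3,1)@(7, 3): e=[18,-12,46] → ·
    (1,2)@(3, 5): e=[18,40,-6] → ·
    (2,2)@(5, 5): e=[22,20,10] → #
    (3,2)@(7, 5): e=[26,0,26] → ·  [on edge]
    (2,3)@(5, 7): e=[30,32,-10] → ·
    (3,3)@(7, 7): e=[34,12,6] → #
    (4,3)@(9, 7): e=[38,-8,22] → ·
    (3,4)@(7, 9): e=[42,24,-14] → ·
    (6,7)@(13, 15): e=[78,0,-26] → ·  [on edge]
  covered (6 px):
    · # · · · · ·
    · # # · · · ·
    · · # · · · ·
    · · · # · · ·
    · · · · # · ·
    · · · · · · ·
    · · · · · · ·
    · · · · · · ·
    · · · · · · ·
    · · · · · · ·
    · · · · · · ·
T1:
  2·area = 96  (B↔C swapped to make it positive)
  edge (2, 2)→(10, 8): d=(8,6) right/bottom  bias=-1
  edge (10, 8)→(10, 20): d=(0,12) right/bottom  bias=-1
  edge (10, 20)→(2, 2): d=(-8,-18) top-left  bias=+0
    (1,1)@(3, 3): e=[2,84,10] → #
    (2,1)@(5, 3): e=[-10,60,46] → ·
    (1,2)@(3, 5): e=[18,84,-6] → ·
    (2,2)@(5, 5): e=[6,60,30] → #
    (3,2)@(7, 5): e=[-6,36,66] → ·
    (2,3)@(5, 7): e=[22,60,14] → #
    (3,3)@(7, 7): e=[10,36,50] → #
    (4,3)@(9, 7): e=[-2,12,86] → ·
    (2,4)@(5, 9): e=[38,60,-2] → ·
    (3,4)@(7, 9): e=[26,36,34] → #
    (4,4)@(9, 9): e=[14,12,70] → #
    (5,4)@(11, 9): e=[2,-12,106] → ·
  covered (12 px):
    · · · · · · ·
    · # · · · · ·
    · · # · · · ·
    · · # # · · ·
    · · · # # · ·
    · · · # # · ·
    · · · # # · ·
    · · · · # · ·
    · · · · # · ·
    · · · · · · ·
    · · · · · · ·
T2:
  2·area = 64  (B↔C swapped to make it positive)
  edge (5, 12)→(12, 4): d=(7,-8) top-left  bias=+0
  edge (12, 4)→(6, 20): d=(-6,16) right/bottom  bias=-1
  edge (6, 20)→(5, 12): d=(-1,-8) top-left  bias=+0
    (4,4)@(9, 9): e=[11,18,35] → #
    (5,4)@(11, 9): e=[27,-14,51] → ·
    (3,5)@(7, 11): e=[9,38,17] → #
    (5,5)@(11, 11): e=[41,-26,49] → ·
    (3,6)@(7, 13): e=[23,26,15] → #
    (4,6)@(9, 13): e=[39,-6,31] → ·
    (3,7)@(7, 15): e=[37,14,13] → #
    (4,7)@(9, 15): e=[53,-18,29] → ·
    (3,8)@(7, 17): e=[51,2,11] → #
    (4,8)@(9, 17): e=[67,-30,27] → ·
    (3,9)@(7, 19): e=[65,-10,9] → ·
  covered (6 px):
    · · · · · · ·
    · · · · · · ·
    · · · · · · ·
    · · · · · · ·
    · · · · # · ·
    · · · # # · ·
    · · · # · · ·
    · · · # · · ·
    · · · # · · ·
    · · · · · · ·
    · · · · · · ·
T3:
  2·area = 72
  edge (7, 10)→(12, 16): d=(5,6) right/bottom  bias=-1
  edge (12, 16)→(0, 16): d=(-12,0) right/bottom  bias=-1
  edge (0, 16)→(7, 10): d=(7,-6) top-left  bias=+0
    (3,5)@(7, 11): e=[5,60,7] → #
    (4,5)@(9, 11): e=[-7,60,19] → ·
    (2,6)@(5, 13): e=[27,36,9] → #
    (4,6)@(9, 13): e=[3,36,33] → #
    (5,6)@(11, 13): e=[-9,36,45] → ·
    (1,7)@(3, 15): e=[49,12,11] → #
    (5,7)@(11, 15): e=[1,12,59] → #
    (6,7)@(13, 15): e=[-11,12,71] → ·
    (1,8)@(3, 17): e=[59,-12,25] → ·
    (2,8)@(5, 17): e=[47,-12,37] → ·
    (3,8)@(7, 17): e=[35,-12,49] → ·
    (4,8)@(9, 17): e=[23,-12,61] → ·
  covered (9 px):
    · · · · · · ·
    · · · · · · ·
    · · · · · · ·
    · · · · · · ·
    · · · · · · ·
    · · · # · · ·
    · · # # # · ·
    · # # # # # ·
    · · · · · · ·
    · · · · · · ·
    · · · · · · ·

Z-buffer (winner per pixel, '.' = empty):
  . 0 . . . . .
  . 0 0 . . . .
  . . 0 . . . .
  . . 1 0 . . .
  . . . 1 0 . .
  . . . 1 1 . .
  . . 3 1 1 . .
  . 3 3 2 1 3 .
  . . . 2 1 . .
  . . . . . . .
  . . . . . . .

Result: 1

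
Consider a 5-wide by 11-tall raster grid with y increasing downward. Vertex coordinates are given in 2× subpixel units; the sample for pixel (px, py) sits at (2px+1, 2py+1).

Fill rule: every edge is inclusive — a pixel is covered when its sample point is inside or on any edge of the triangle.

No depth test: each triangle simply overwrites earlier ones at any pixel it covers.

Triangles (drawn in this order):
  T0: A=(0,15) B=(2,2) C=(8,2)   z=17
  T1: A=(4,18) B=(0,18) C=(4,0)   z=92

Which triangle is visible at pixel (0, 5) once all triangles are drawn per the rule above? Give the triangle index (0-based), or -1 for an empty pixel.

T0:
  2·area = 78
  edge (0, 15)→(2, 2): d=(2,-13) inclusive
  edge (2, 2)→(8, 2): d=(6,0) inclusive
  edge (8, 2)→(0, 15): d=(-8,13) inclusive
    (1,1)@(3, 3): e=[15,6,57] → █
    (2,1)@(5, 3): e=[41,6,31] → █
    (3,1)@(7, 3): e=[67,6,5] → █
    (4,1)@(9, 3): e=[93,6,-21] → ·
    (1,2)@(3, 5): e=[19,18,41] → █
    (3,2)@(7, 5): e=[71,18,-11] → ·
    (1,3)@(3, 7): e=[23,30,25] → █
    (2,3)@(5, 7): e=[49,30,-1] → ·
    (0,4)@(1, 9): e=[1,42,35] → █
    (2,4)@(5, 9): e=[53,42,-17] → ·
    (0,5)@(1, 11): e=[5,54,19] → █
    (1,5)@(3, 11): e=[31,54,-7] → ·
  covered (10 px):
    · · · · ·
    · █ █ █ ·
    · █ █ · ·
    · █ · · ·
    █ █ · · ·
    █ · · · ·
    █ · · · ·
    · · · · ·
    · · · · ·
    · · · · ·
    · · · · ·
T1:
  2·area = 72
  edge (4, 18)→(0, 18): d=(-4,0) inclusive
  edge (0, 18)→(4, 0): d=(4,-18) inclusive
  edge (4, 0)→(4, 18): d=(0,18) inclusive
    (1,2)@(3, 5): e=[52,2,18] → █
    (2,2)@(5, 5): e=[52,38,-18] → ·
    (1,3)@(3, 7): e=[44,10,18] → █
    (2,3)@(5, 7): e=[44,46,-18] → ·
    (1,4)@(3, 9): e=[36,18,18] → █
    (2,4)@(5, 9): e=[36,54,-18] → ·
    (1,5)@(3, 11): e=[28,26,18] → █
    (2,5)@(5, 11): e=[28,62,-18] → ·
    (1,6)@(3, 13): e=[20,34,18] → █
    (2,6)@(5, 13): e=[20,70,-18] → ·
    (0,7)@(1, 15): e=[12,6,54] → █
    (2,7)@(5, 15): e=[12,78,-18] → ·
  covered (9 px):
    · · · · ·
    · · · · ·
    · █ · · ·
    · █ · · ·
    · █ · · ·
    · █ · · ·
    · █ · · ·
    █ █ · · ·
    █ █ · · ·
    · · · · ·
    · · · · ·

Z-buffer (winner per pixel, '.' = empty):
  . . . . .
  . 0 0 0 .
  . 1 0 . .
  . 1 . . .
  0 1 . . .
  0 1 . . .
  0 1 . . .
  1 1 . . .
  1 1 . . .
  . . . . .
  . . . . .

Result: 0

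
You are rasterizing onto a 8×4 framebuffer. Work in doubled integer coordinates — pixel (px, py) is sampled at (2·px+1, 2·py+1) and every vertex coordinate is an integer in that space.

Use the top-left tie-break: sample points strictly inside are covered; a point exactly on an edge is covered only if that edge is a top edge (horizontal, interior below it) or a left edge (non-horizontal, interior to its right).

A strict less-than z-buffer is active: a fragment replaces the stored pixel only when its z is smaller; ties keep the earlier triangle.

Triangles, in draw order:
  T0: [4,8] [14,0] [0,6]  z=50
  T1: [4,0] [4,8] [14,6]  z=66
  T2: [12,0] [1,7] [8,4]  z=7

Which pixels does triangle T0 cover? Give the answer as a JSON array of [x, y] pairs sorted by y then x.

T0:
  2·area = 52  (B↔C swapped to make it positive)
  edge (4, 8)→(0, 6): d=(-4,-2) top-left  bias=+0
  edge (0, 6)→(14, 0): d=(14,-6) top-left  bias=+0
  edge (14, 0)→(4, 8): d=(-10,8) right/bottom  bias=-1
    (3,1)@(7, 3): e=[26,0,26] → X  [on edge]
    (4,1)@(9, 3): e=[30,12,10] → X
    (5,1)@(11, 3): e=[34,24,-6] → .
    (1,2)@(3, 5): e=[10,4,38] → X
    (2,2)@(5, 5): e=[14,16,22] → X
    (4,2)@(9, 5): e=[22,40,-10] → .
    (1,3)@(3, 7): e=[2,32,18] → X
    (3,3)@(7, 7): e=[10,56,-14] → .
  covered (7 px):
    . . . . . . . .
    . . . X X . . .
    . X X X . . . .
    . X X . . . . .
T1:
  2·area = 80  (B↔C swapped to make it positive)
  edge (4, 0)→(14, 6): d=(10,6) right/bottom  bias=-1
  edge (14, 6)→(4, 8): d=(-10,2) right/bottom  bias=-1
  edge (4, 8)→(4, 0): d=(0,-8) top-left  bias=+0
    (2,0)@(5, 1): e=[4,68,8] → X
    (3,0)@(7, 1): e=[-8,64,24] → .
    (2,1)@(5, 3): e=[24,48,8] → X
    (3,1)@(7, 3): e=[12,44,24] → X
    (4,1)@(9, 3): e=[0,40,40] → .  [on edge]
    (2,2)@(5, 5): e=[44,28,8] → X
    (4,2)@(9, 5): e=[20,20,40] → X
    (5,2)@(11, 5): e=[8,16,56] → X
    (6,2)@(13, 5): e=[-4,12,72] → .
    (2,3)@(5, 7): e=[64,8,8] → X
    (4,3)@(9, 7): e=[40,0,40] → .  [on edge]
    (5,3)@(11, 7): e=[28,-4,56] → .
  covered (9 px):
    . . X . . . . .
    . . X X . . . .
    . . X X X X . .
    . . X X . . . .
T2:
  2·area = 16  (B↔C swapped to make it positive)
  edge (12, 0)→(8, 4): d=(-4,4) right/bottom  bias=-1
  edge (8, 4)→(1, 7): d=(-7,3) right/bottom  bias=-1
  edge (1, 7)→(12, 0): d=(11,-7) top-left  bias=+0
    (5,0)@(11, 1): e=[0,12,4] → .  [on edge]
    (7,0)@(15, 1): e=[-16,0,32] → .  [on edge]
    (4,1)@(9, 3): e=[0,4,12] → .  [on edge]
    (2,2)@(5, 5): e=[8,2,6] → X
    (3,2)@(7, 5): e=[0,-4,20] → .  [on edge]
    (0,3)@(1, 7): e=[16,0,0] → .  [on edge]
    (2,3)@(5, 7): e=[0,-12,28] → .  [on edge]
  covered (1 px):
    . . . . . . . .
    . . . . . . . .
    . . X . . . . .
    . . . . . . . .

Result: [[3,1],[4,1],[1,2],[2,2],[3,2],[1,3],[2,3]]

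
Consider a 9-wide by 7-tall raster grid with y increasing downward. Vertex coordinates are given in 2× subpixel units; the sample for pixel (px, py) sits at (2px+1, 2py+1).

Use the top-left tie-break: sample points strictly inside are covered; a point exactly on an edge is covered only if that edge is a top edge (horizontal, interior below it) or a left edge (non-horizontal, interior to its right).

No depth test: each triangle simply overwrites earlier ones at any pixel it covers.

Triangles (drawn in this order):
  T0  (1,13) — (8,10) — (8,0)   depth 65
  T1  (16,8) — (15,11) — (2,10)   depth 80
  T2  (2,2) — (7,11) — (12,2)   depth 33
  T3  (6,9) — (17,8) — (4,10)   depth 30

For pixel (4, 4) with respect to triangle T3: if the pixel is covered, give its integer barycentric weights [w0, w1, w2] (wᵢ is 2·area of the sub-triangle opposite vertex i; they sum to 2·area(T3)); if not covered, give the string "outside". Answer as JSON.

T0:
  2·area = 70  (B↔C swapped to make it positive)
  edge (1, 13)→(8, 0): d=(7,-13) top-left  bias=+0
  edge (8, 0)→(8, 10): d=(0,10) right/bottom  bias=-1
  edge (8, 10)→(1, 13): d=(-7,3) right/bottom  bias=-1
    (3,1)@(7, 3): e=[8,10,52] → █
    (4,1)@(9, 3): e=[34,-10,46] → ·
    (3,2)@(7, 5): e=[22,10,38] → █
    (4,2)@(9, 5): e=[48,-10,32] → ·
    (2,3)@(5, 7): e=[10,30,30] → █
    (4,3)@(9, 7): e=[62,-10,18] → ·
    (7,3)@(15, 7): e=[140,-70,0] → ·  [on edge]
    (2,4)@(5, 9): e=[24,30,16] → █
    (4,4)@(9, 9): e=[76,-10,4] → ·
    (1,5)@(3, 11): e=[12,50,8] → █
    (3,5)@(7, 11): e=[64,10,-4] → ·
    (0,6)@(1, 13): e=[0,70,0] → ·  [on edge]
  covered (8 px):
    · · · · · · · · ·
    · · · █ · · · · ·
    · · · █ · · · · ·
    · · █ █ · · · · ·
    · · █ █ · · · · ·
    · █ █ · · · · · ·
    · · · · · · · · ·
T1:
  2·area = 40
  edge (16, 8)→(15, 11): d=(-1,3) right/bottom  bias=-1
  edge (15, 11)→(2, 10): d=(-13,-1) top-left  bias=+0
  edge (2, 10)→(16, 8): d=(14,-2) top-left  bias=+0
    (8,2)@(17, 5): e=[0,80,-40] → ·  [on edge]
    (4,4)@(9, 9): e=[20,20,0] → █  [on edge]
    (5,4)@(11, 9): e=[14,22,4] → █
    (6,4)@(13, 9): e=[8,24,8] → █
    (7,4)@(15, 9): e=[2,26,12] → █
    (8,4)@(17, 9): e=[-4,28,16] → ·
    (4,5)@(9, 11): e=[18,-6,28] → ·
    (5,5)@(11, 11): e=[12,-4,32] → ·
    (6,5)@(13, 11): e=[6,-2,36] → ·
    (7,5)@(15, 11): e=[0,0,40] → ·  [on edge]
  covered (4 px):
    · · · · · · · · ·
    · · · · · · · · ·
    · · · · · · · · ·
    · · · · · · · · ·
    · · · · █ █ █ █ ·
    · · · · · · · · ·
    · · · · · · · · ·
T2:
  2·area = 90  (B↔C swapped to make it positive)
  edge (2, 2)→(12, 2): d=(10,0) top-left  bias=+0
  edge (12, 2)→(7, 11): d=(-5,9) right/bottom  bias=-1
  edge (7, 11)→(2, 2): d=(-5,-9) top-left  bias=+0
    (1,1)@(3, 3): e=[10,76,4] → █
    (2,1)@(5, 3): e=[10,58,22] → █
    (3,1)@(7, 3): e=[10,40,40] → █
    (4,1)@(9, 3): e=[10,22,58] → █
    (5,1)@(11, 3): e=[10,4,76] → █
    (6,1)@(13, 3): e=[10,-14,94] → ·
    (1,2)@(3, 5): e=[30,66,-6] → ·
    (2,2)@(5, 5): e=[30,48,12] → █
    (5,2)@(11, 5): e=[30,-6,66] → ·
    (2,3)@(5, 7): e=[50,38,2] → █
    (5,3)@(11, 7): e=[50,-16,56] → ·
    (2,4)@(5, 9): e=[70,28,-8] → ·
    (3,5)@(7, 11): e=[90,0,0] → ·  [on edge]
  covered (12 px):
    · · · · · · · · ·
    · █ █ █ █ █ · · ·
    · · █ █ █ · · · ·
    · · █ █ █ · · · ·
    · · · █ · · · · ·
    · · · · · · · · ·
    · · · · · · · · ·
T3:
  2·area = 9
  edge (6, 9)→(17, 8): d=(11,-1) top-left  bias=+0
  edge (17, 8)→(4, 10): d=(-13,2) right/bottom  bias=-1
  edge (4, 10)→(6, 9): d=(2,-1) top-left  bias=+0
    (3,4)@(7, 9): e=[1,7,1] → █
    (4,4)@(9, 9): e=[3,3,3] → █
    (5,4)@(11, 9): e=[5,-1,5] → ·
    (3,5)@(7, 11): e=[23,-19,5] → ·
    (4,5)@(9, 11): e=[25,-23,7] → ·
  covered (2 px):
    · · · · · · · · ·
    · · · · · · · · ·
    · · · · · · · · ·
    · · · · · · · · ·
    · · · █ █ · · · ·
    · · · · · · · · ·
    · · · · · · · · ·

Answer: [3,3,3]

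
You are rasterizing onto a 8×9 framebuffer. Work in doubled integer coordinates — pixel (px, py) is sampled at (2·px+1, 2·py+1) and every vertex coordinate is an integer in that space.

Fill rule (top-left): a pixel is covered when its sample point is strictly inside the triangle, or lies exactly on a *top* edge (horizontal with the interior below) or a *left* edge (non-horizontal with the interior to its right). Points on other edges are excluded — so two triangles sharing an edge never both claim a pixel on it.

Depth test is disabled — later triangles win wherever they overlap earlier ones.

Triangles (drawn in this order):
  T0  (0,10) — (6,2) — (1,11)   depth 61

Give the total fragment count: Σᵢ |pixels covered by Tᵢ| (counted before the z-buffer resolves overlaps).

T0:
  2·area = 14
  edge (0, 10)→(6, 2): d=(6,-8) top-left  bias=+0
  edge (6, 2)→(1, 11): d=(-5,9) right/bottom  bias=-1
  edge (1, 11)→(0, 10): d=(-1,-1) top-left  bias=+0
    (1,3)@(3, 7): e=[6,2,6] → █
    (2,3)@(5, 7): e=[22,-16,8] → ·
    (0,4)@(1, 9): e=[2,10,2] → █
    (1,4)@(3, 9): e=[18,-8,4] → ·
    (0,5)@(1, 11): e=[14,0,0] → ·  [on edge]
    (1,6)@(3, 13): e=[42,-28,0] → ·  [on edge]
    (2,7)@(5, 15): e=[70,-56,0] → ·  [on edge]
    (3,8)@(7, 17): e=[98,-84,0] → ·  [on edge]
  covered (2 px):
    · · · · · · · ·
    · · · · · · · ·
    · · · · · · · ·
    · █ · · · · · ·
    █ · · · · · · ·
    · · · · · · · ·
    · · · · · · · ·
    · · · · · · · ·
    · · · · · · · ·

Result: 2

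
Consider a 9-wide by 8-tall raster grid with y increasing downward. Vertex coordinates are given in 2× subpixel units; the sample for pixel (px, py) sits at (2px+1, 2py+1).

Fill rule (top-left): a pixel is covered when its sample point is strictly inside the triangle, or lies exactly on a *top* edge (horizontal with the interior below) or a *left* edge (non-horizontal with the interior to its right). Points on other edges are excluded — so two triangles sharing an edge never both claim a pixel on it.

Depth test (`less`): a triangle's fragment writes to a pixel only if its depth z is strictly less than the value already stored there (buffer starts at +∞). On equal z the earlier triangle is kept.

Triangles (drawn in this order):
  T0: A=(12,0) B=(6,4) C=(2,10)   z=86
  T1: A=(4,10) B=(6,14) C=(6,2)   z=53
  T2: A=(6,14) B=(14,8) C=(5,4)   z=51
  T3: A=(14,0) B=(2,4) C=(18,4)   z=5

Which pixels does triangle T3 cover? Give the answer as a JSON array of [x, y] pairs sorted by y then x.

T0:
  2·area = 20  (B↔C swapped to make it positive)
  edge (12, 0)→(2, 10): d=(-10,10) right/bottom  bias=-1
  edge (2, 10)→(6, 4): d=(4,-6) top-left  bias=+0
  edge (6, 4)→(12, 0): d=(6,-4) top-left  bias=+0
    (5,0)@(11, 1): e=[0,18,2] → .  [on edge]
    (4,1)@(9, 3): e=[0,14,6] → .  [on edge]
    (3,2)@(7, 5): e=[0,10,10] → .  [on edge]
    (2,3)@(5, 7): e=[0,6,14] → .  [on edge]
    (1,4)@(3, 9): e=[0,2,18] → .  [on edge]
    (0,5)@(1, 11): e=[0,-2,22] → .  [on edge]
  covered (0 px):
    . . . . . . . . .
    . . . . . . . . .
    . . . . . . . . .
    . . . . . . . . .
    . . . . . . . . .
    . . . . . . . . .
    . . . . . . . . .
    . . . . . . . . .
T1:
  2·area = 24  (B↔C swapped to make it positive)
  edge (4, 10)→(6, 2): d=(2,-8) top-left  bias=+0
  edge (6, 2)→(6, 14): d=(0,12) right/bottom  bias=-1
  edge (6, 14)→(4, 10): d=(-2,-4) top-left  bias=+0
    (2,3)@(5, 7): e=[2,12,10] → X
    (3,3)@(7, 7): e=[18,-12,18] → .
    (2,4)@(5, 9): e=[6,12,6] → X
    (3,4)@(7, 9): e=[22,-12,14] → .
    (2,5)@(5, 11): e=[10,12,2] → X
    (3,5)@(7, 11): e=[26,-12,10] → .
    (2,6)@(5, 13): e=[14,12,-2] → .
  covered (3 px):
    . . . . . . . . .
    . . . . . . . . .
    . . . . . . . . .
    . . X . . . . . .
    . . X . . . . . .
    . . X . . . . . .
    . . . . . . . . .
    . . . . . . . . .
T2:
  2·area = 86  (B↔C swapped to make it positive)
  edge (6, 14)→(5, 4): d=(-1,-10) top-left  bias=+0
  edge (5, 4)→(14, 8): d=(9,4) right/bottom  bias=-1
  edge (14, 8)→(6, 14): d=(-8,6) right/bottom  bias=-1
    (3,2)@(7, 5): e=[19,1,66] → X
    (4,2)@(9, 5): e=[39,-7,54] → .
    (3,3)@(7, 7): e=[17,19,50] → X
    (4,3)@(9, 7): e=[37,11,38] → X
    (5,3)@(11, 7): e=[57,3,26] → X
    (6,3)@(13, 7): e=[77,-5,14] → .
    (3,4)@(7, 9): e=[15,37,34] → X
    (6,4)@(13, 9): e=[75,13,-2] → .
    (3,5)@(7, 11): e=[13,55,18] → X
    (5,5)@(11, 11): e=[53,39,-6] → .
    (3,6)@(7, 13): e=[11,73,2] → X
    (4,6)@(9, 13): e=[31,65,-10] → .
  covered (10 px):
    . . . . . . . . .
    . . . . . . . . .
    . . . X . . . . .
    . . . X X X . . .
    . . . X X X . . .
    . . . X X . . . .
    . . . X . . . . .
    . . . . . . . . .
T3:
  2·area = 64  (B↔C swapped to make it positive)
  edge (14, 0)→(18, 4): d=(4,4) right/bottom  bias=-1
  edge (18, 4)→(2, 4): d=(-16,0) right/bottom  bias=-1
  edge (2, 4)→(14, 0): d=(12,-4) top-left  bias=+0
    (5,0)@(11, 1): e=[16,48,0] → X  [on edge]
    (6,0)@(13, 1): e=[8,48,8] → X
    (7,0)@(15, 1): e=[0,48,16] → .  [on edge]
    (2,1)@(5, 3): e=[48,16,0] → X  [on edge]
    (3,1)@(7, 3): e=[40,16,8] → X
    (4,1)@(9, 3): e=[32,16,16] → X
    (7,1)@(15, 3): e=[8,16,40] → X
    (8,1)@(17, 3): e=[0,16,48] → .  [on edge]
    (2,2)@(5, 5): e=[56,-16,24] → .
    (3,2)@(7, 5): e=[48,-16,32] → .
    (4,2)@(9, 5): e=[40,-16,40] → .
    (5,2)@(11, 5): e=[32,-16,48] → .
  covered (8 px):
    . . . . . X X . .
    . . X X X X X X .
    . . . . . . . . .
    . . . . . . . . .
    . . . . . . . . .
    . . . . . . . . .
    . . . . . . . . .
    . . . . . . . . .

Answer: [[5,0],[6,0],[2,1],[3,1],[4,1],[5,1],[6,1],[7,1]]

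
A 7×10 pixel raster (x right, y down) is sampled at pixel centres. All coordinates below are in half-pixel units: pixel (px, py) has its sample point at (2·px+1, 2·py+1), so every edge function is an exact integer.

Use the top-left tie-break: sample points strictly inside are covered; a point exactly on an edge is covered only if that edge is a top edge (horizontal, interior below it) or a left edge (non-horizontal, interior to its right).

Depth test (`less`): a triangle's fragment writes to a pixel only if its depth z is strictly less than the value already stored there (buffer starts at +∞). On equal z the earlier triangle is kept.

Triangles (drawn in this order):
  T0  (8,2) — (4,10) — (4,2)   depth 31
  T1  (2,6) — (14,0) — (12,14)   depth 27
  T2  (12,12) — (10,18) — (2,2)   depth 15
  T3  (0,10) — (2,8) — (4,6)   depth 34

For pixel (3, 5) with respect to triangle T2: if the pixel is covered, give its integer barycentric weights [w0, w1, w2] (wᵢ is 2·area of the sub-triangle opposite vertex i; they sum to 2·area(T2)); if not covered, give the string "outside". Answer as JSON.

T0:
  2·area = 32
  edge (8, 2)→(4, 10): d=(-4,8) right/bottom  bias=-1
  edge (4, 10)→(4, 2): d=(0,-8) top-left  bias=+0
  edge (4, 2)→(8, 2): d=(4,0) top-left  bias=+0
    (2,1)@(5, 3): e=[20,8,4] → #
    (3,1)@(7, 3): e=[4,24,4] → #
    (4,1)@(9, 3): e=[-12,40,4] → ·
    (2,2)@(5, 5): e=[12,8,12] → #
    (3,2)@(7, 5): e=[-4,24,12] → ·
    (2,3)@(5, 7): e=[4,8,20] → #
    (3,3)@(7, 7): e=[-12,24,20] → ·
    (2,4)@(5, 9): e=[-4,8,28] → ·
  covered (4 px):
    · · · · · · ·
    · · # # · · ·
    · · # · · · ·
    · · # · · · ·
    · · · · · · ·
    · · · · · · ·
    · · · · · · ·
    · · · · · · ·
    · · · · · · ·
    · · · · · · ·
T1:
  2·area = 156
  edge (2, 6)→(14, 0): d=(12,-6) top-left  bias=+0
  edge (14, 0)→(12, 14): d=(-2,14) right/bottom  bias=-1
  edge (12, 14)→(2, 6): d=(-10,-8) top-left  bias=+0
    (6,0)@(13, 1): e=[6,12,138] → #
    (4,1)@(9, 3): e=[6,64,86] → #
    (5,1)@(11, 3): e=[18,36,102] → #
    (2,2)@(5, 5): e=[6,116,34] → #
    (3,2)@(7, 5): e=[18,88,50] → #
    (2,3)@(5, 7): e=[30,112,14] → #
    (6,3)@(13, 7): e=[78,0,78] → ·  [on edge]
    (2,4)@(5, 9): e=[54,108,-6] → ·
    (3,4)@(7, 9): e=[66,80,10] → #
    (6,4)@(13, 9): e=[102,-4,58] → ·
    (3,5)@(7, 11): e=[90,76,-10] → ·
    (4,5)@(9, 11): e=[102,48,6] → #
  covered (19 px):
    · · · · · · #
    · · · · # # #
    · · # # # # #
    · · # # # # ·
    · · · # # # ·
    · · · · # # ·
    · · · · · # ·
    · · · · · · ·
    · · · · · · ·
    · · · · · · ·
T2:
  2·area = 80
  edge (12, 12)→(10, 18): d=(-2,6) right/bottom  bias=-1
  edge (10, 18)→(2, 2): d=(-8,-16) top-left  bias=+0
  edge (2, 2)→(12, 12): d=(10,10) right/bottom  bias=-1
    (0,0)@(1, 1): e=[88,-8,0] → ·  [on edge]
    (1,1)@(3, 3): e=[72,8,0] → ·  [on edge]
    (2,2)@(5, 5): e=[56,24,0] → ·  [on edge]
    (2,3)@(5, 7): e=[52,8,20] → #
    (3,3)@(7, 7): e=[40,40,0] → ·  [on edge]
    (2,4)@(5, 9): e=[48,-8,40] → ·
    (3,4)@(7, 9): e=[36,24,20] → #
    (4,4)@(9, 9): e=[24,56,0] → ·  [on edge]
    (6,4)@(13, 9): e=[0,120,-40] → ·  [on edge]
    (3,5)@(7, 11): e=[32,8,40] → #
    (4,5)@(9, 11): e=[20,40,20] → #
    (5,5)@(11, 11): e=[8,72,0] → ·  [on edge]
    (6,6)@(13, 13): e=[-8,88,0] → ·  [on edge]
    (5,7)@(11, 15): e=[0,40,40] → ·  [on edge]
  covered (7 px):
    · · · · · · ·
    · · · · · · ·
    · · · · · · ·
    · · # · · · ·
    · · · # · · ·
    · · · # # · ·
    · · · · # # ·
    · · · · # · ·
    · · · · · · ·
    · · · · · · ·
T3:
  degenerate (2·area = 0) — covers nothing

Result: [8,40,32]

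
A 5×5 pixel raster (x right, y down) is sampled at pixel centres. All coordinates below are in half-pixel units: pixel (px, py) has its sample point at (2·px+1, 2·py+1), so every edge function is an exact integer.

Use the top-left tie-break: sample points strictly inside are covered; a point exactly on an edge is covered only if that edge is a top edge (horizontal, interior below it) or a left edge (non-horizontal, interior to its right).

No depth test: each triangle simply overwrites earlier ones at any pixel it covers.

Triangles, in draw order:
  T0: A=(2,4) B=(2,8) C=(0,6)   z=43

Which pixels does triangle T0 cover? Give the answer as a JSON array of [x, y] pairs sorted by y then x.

T0:
  2·area = 8
  edge (2, 4)→(2, 8): d=(0,4) right/bottom  bias=-1
  edge (2, 8)→(0, 6): d=(-2,-2) top-left  bias=+0
  edge (0, 6)→(2, 4): d=(2,-2) top-left  bias=+0
    (2,0)@(5, 1): e=[-12,20,0] → ·  [on edge]
    (1,1)@(3, 3): e=[-4,12,0] → ·  [on edge]
    (0,2)@(1, 5): e=[4,4,0] → #  [on edge]
    (1,2)@(3, 5): e=[-4,8,4] → ·
    (0,3)@(1, 7): e=[4,0,4] → #  [on edge]
    (1,3)@(3, 7): e=[-4,4,8] → ·
    (0,4)@(1, 9): e=[4,-4,8] → ·
    (1,4)@(3, 9): e=[-4,0,12] → ·  [on edge]
  covered (2 px):
    · · · · ·
    · · · · ·
    # · · · ·
    # · · · ·
    · · · · ·

Result: [[0,2],[0,3]]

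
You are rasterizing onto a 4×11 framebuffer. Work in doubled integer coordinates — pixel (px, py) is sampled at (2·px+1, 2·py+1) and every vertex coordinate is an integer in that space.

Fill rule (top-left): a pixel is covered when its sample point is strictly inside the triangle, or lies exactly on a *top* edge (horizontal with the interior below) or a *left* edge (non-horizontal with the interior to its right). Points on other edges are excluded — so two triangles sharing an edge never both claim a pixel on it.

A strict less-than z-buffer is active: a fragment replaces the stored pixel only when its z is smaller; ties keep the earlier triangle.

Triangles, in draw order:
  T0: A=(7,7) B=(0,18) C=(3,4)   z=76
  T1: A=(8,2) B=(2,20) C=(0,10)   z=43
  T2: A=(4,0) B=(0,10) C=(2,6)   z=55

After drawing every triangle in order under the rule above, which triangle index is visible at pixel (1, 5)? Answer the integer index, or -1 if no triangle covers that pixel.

T0:
  2·area = 65
  edge (7, 7)→(0, 18): d=(-7,11) right/bottom  bias=-1
  edge (0, 18)→(3, 4): d=(3,-14) top-left  bias=+0
  edge (3, 4)→(7, 7): d=(4,3) right/bottom  bias=-1
    (1,2)@(3, 5): e=[58,3,4] → X
    (2,2)@(5, 5): e=[36,31,-2] → .
    (1,3)@(3, 7): e=[44,9,12] → X
    (2,3)@(5, 7): e=[22,37,6] → X
    (3,3)@(7, 7): e=[0,65,0] → .  [on edge]
    (1,4)@(3, 9): e=[30,15,20] → X
    (3,4)@(7, 9): e=[-14,71,8] → .
    (1,5)@(3, 11): e=[16,21,28] → X
    (2,5)@(5, 11): e=[-6,49,22] → .
    (1,6)@(3, 13): e=[2,27,36] → X
    (2,6)@(5, 13): e=[-20,55,30] → .
    (0,7)@(1, 15): e=[10,5,50] → X
  covered (8 px):
    . . . .
    . . . .
    . X . .
    . X X .
    . X X .
    . X . .
    . X . .
    X . . .
    . . . .
    . . . .
    . . . .
T1:
  2·area = 96
  edge (8, 2)→(2, 20): d=(-6,18) right/bottom  bias=-1
  edge (2, 20)→(0, 10): d=(-2,-10) top-left  bias=+0
  edge (0, 10)→(8, 2): d=(8,-8) top-left  bias=+0
    (3,1)@(7, 3): e=[12,84,0] → X  [on edge]
    (2,2)@(5, 5): e=[36,60,0] → X  [on edge]
    (3,2)@(7, 5): e=[0,80,16] → .  [on edge]
    (1,3)@(3, 7): e=[60,36,0] → X  [on edge]
    (3,3)@(7, 7): e=[-12,76,32] → .
    (0,4)@(1, 9): e=[84,12,0] → X  [on edge]
    (3,4)@(7, 9): e=[-24,72,48] → .
    (0,5)@(1, 11): e=[72,8,16] → X
    (2,5)@(5, 11): e=[0,48,48] → .  [on edge]
    (0,6)@(1, 13): e=[60,4,32] → X
    (2,6)@(5, 13): e=[-12,44,64] → .
    (0,7)@(1, 15): e=[48,0,48] → X  [on edge]
    (1,8)@(3, 17): e=[0,16,80] → .  [on edge]
  covered (13 px):
    . . . .
    . . . X
    . . X .
    . X X .
    X X X .
    X X . .
    X X . .
    X X . .
    . . . .
    . . . .
    . . . .
T2:
  2·area = 4  (B↔C swapped to make it positive)
  edge (4, 0)→(2, 6): d=(-2,6) right/bottom  bias=-1
  edge (2, 6)→(0, 10): d=(-2,4) right/bottom  bias=-1
  edge (0, 10)→(4, 0): d=(4,-10) top-left  bias=+0
    (1,1)@(3, 3): e=[0,2,2] → .  [on edge]
    (0,4)@(1, 9): e=[0,-2,6] → .  [on edge]
  covered (0 px):
    . . . .
    . . . .
    . . . .
    . . . .
    . . . .
    . . . .
    . . . .
    . . . .
    . . . .
    . . . .
    . . . .

Z-buffer (winner per pixel, '.' = empty):
  . . . .
  . . . 1
  . 0 1 .
  . 1 1 .
  1 1 1 .
  1 1 . .
  1 1 . .
  1 1 . .
  . . . .
  . . . .
  . . . .

Answer: 1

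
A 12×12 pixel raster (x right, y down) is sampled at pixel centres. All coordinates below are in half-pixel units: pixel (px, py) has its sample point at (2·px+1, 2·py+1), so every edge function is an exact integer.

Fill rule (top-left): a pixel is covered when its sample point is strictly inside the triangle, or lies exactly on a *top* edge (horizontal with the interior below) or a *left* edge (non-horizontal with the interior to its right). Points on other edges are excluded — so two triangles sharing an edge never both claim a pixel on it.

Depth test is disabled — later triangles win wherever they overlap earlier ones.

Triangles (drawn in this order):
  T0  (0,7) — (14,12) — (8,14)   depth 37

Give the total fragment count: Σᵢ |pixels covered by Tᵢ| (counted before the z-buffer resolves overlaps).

T0:
  2·area = 58
  edge (0, 7)→(14, 12): d=(14,5) right/bottom  bias=-1
  edge (14, 12)→(8, 14): d=(-6,2) right/bottom  bias=-1
  edge (8, 14)→(0, 7): d=(-8,-7) top-left  bias=+0
    (1,4)@(3, 9): e=[13,40,5] → █
    (2,4)@(5, 9): e=[3,36,19] → █
    (3,4)@(7, 9): e=[-7,32,33] → ·
    (11,4)@(23, 9): e=[-87,0,145] → ·  [on edge]
    (1,5)@(3, 11): e=[41,28,-11] → ·
    (2,5)@(5, 11): e=[31,24,3] → █
    (3,5)@(7, 11): e=[21,20,17] → █
    (4,5)@(9, 11): e=[11,16,31] → █
    (5,5)@(11, 11): e=[1,12,45] → █
    (6,5)@(13, 11): e=[-9,8,59] → ·
    (8,5)@(17, 11): e=[-29,0,87] → ·  [on edge]
    (2,6)@(5, 13): e=[59,12,-13] → ·
    (5,6)@(11, 13): e=[29,0,29] → ·  [on edge]
    (2,7)@(5, 15): e=[87,0,-29] → ·  [on edge]
  covered (8 px):
    · · · · · · · · · · · ·
    · · · · · · · · · · · ·
    · · · · · · · · · · · ·
    · · · · · · · · · · · ·
    · █ █ · · · · · · · · ·
    · · █ █ █ █ · · · · · ·
    · · · █ █ · · · · · · ·
    · · · · · · · · · · · ·
    · · · · · · · · · · · ·
    · · · · · · · · · · · ·
    · · · · · · · · · · · ·
    · · · · · · · · · · · ·

Final: 8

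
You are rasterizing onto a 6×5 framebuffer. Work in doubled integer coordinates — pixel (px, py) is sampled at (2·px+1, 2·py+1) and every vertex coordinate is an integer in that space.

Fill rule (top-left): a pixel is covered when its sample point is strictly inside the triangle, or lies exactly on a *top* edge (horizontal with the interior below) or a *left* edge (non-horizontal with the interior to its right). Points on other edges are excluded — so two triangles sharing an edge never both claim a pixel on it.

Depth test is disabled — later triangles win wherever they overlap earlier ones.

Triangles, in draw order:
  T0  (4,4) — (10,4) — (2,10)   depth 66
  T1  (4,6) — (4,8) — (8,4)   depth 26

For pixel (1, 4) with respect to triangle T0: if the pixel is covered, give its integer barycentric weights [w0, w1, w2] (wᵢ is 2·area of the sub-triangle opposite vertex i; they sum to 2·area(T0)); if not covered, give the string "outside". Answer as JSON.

T0:
  2·area = 36
  edge (4, 4)→(10, 4): d=(6,0) top-left  bias=+0
  edge (10, 4)→(2, 10): d=(-8,6) right/bottom  bias=-1
  edge (2, 10)→(4, 4): d=(2,-6) top-left  bias=+0
    (2,0)@(5, 1): e=[-18,54,0] → ·  [on edge]
    (2,2)@(5, 5): e=[6,22,8] → █
    (3,2)@(7, 5): e=[6,10,20] → █
    (4,2)@(9, 5): e=[6,-2,32] → ·
    (1,3)@(3, 7): e=[18,18,0] → █  [on edge]
    (3,3)@(7, 7): e=[18,-6,24] → ·
    (1,4)@(3, 9): e=[30,2,4] → █
    (2,4)@(5, 9): e=[30,-10,16] → ·
  covered (5 px):
    · · · · · ·
    · · · · · ·
    · · █ █ · ·
    · █ █ · · ·
    · █ · · · ·
T1:
  2·area = 8  (B↔C swapped to make it positive)
  edge (4, 6)→(8, 4): d=(4,-2) top-left  bias=+0
  edge (8, 4)→(4, 8): d=(-4,4) right/bottom  bias=-1
  edge (4, 8)→(4, 6): d=(0,-2) top-left  bias=+0
    (5,0)@(11, 1): e=[-6,0,14] → ·  [on edge]
    (4,1)@(9, 3): e=[-2,0,10] → ·  [on edge]
    (3,2)@(7, 5): e=[2,0,6] → ·  [on edge]
    (2,3)@(5, 7): e=[6,0,2] → ·  [on edge]
    (1,4)@(3, 9): e=[10,0,-2] → ·  [on edge]
  covered (0 px):
    · · · · · ·
    · · · · · ·
    · · · · · ·
    · · · · · ·
    · · · · · ·

Final: [2,4,30]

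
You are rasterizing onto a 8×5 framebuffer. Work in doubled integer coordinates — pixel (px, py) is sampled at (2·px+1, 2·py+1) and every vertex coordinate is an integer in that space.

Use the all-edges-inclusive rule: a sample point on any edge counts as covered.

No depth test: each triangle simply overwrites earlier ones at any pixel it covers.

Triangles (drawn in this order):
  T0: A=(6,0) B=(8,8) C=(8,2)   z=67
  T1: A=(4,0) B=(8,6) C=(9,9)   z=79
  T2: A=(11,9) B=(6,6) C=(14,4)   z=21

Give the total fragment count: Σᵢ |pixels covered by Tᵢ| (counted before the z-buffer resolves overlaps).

T0:
  2·area = 12  (B↔C swapped to make it positive)
  edge (6, 0)→(8, 2): d=(2,2) inclusive
  edge (8, 2)→(8, 8): d=(0,6) inclusive
  edge (8, 8)→(6, 0): d=(-2,-8) inclusive
    (3,0)@(7, 1): e=[0,6,6] → █  [on edge]
    (4,0)@(9, 1): e=[-4,-6,22] → ·
    (3,1)@(7, 3): e=[4,6,2] → █
    (4,1)@(9, 3): e=[0,-6,18] → ·  [on edge]
    (3,2)@(7, 5): e=[8,6,-2] → ·
    (5,2)@(11, 5): e=[0,-18,30] → ·  [on edge]
    (6,3)@(13, 7): e=[0,-30,42] → ·  [on edge]
    (7,4)@(15, 9): e=[0,-42,54] → ·  [on edge]
  covered (2 px):
    · · · █ · · · ·
    · · · █ · · · ·
    · · · · · · · ·
    · · · · · · · ·
    · · · · · · · ·
T1:
  2·area = 6
  edge (4, 0)→(8, 6): d=(4,6) inclusive
  edge (8, 6)→(9, 9): d=(1,3) inclusive
  edge (9, 9)→(4, 0): d=(-5,-9) inclusive
    (3,1)@(7, 3): e=[-6,0,12] → ·  [on edge]
    (3,2)@(7, 5): e=[2,2,2] → █
    (4,2)@(9, 5): e=[-10,-4,20] → ·
    (3,3)@(7, 7): e=[10,4,-8] → ·
    (4,4)@(9, 9): e=[6,0,0] → █  [on edge]
    (5,4)@(11, 9): e=[-6,-6,18] → ·
  covered (2 px):
    · · · · · · · ·
    · · · · · · · ·
    · · · █ · · · ·
    · · · · · · · ·
    · · · · █ · · ·
T2:
  2·area = 34
  edge (11, 9)→(6, 6): d=(-5,-3) inclusive
  edge (6, 6)→(14, 4): d=(8,-2) inclusive
  edge (14, 4)→(11, 9): d=(-3,5) inclusive
    (0,1)@(1, 3): e=[0,-34,68] → ·  [on edge]
    (5,2)@(11, 5): e=[20,2,12] → █
    (6,2)@(13, 5): e=[26,6,2] → █
    (7,2)@(15, 5): e=[32,10,-8] → ·
    (4,3)@(9, 7): e=[4,14,16] → █
    (6,3)@(13, 7): e=[16,22,-4] → ·
    (4,4)@(9, 9): e=[-6,30,10] → ·
    (5,4)@(11, 9): e=[0,34,0] → █  [on edge]
    (6,4)@(13, 9): e=[6,38,-10] → ·
  covered (5 px):
    · · · · · · · ·
    · · · · · · · ·
    · · · · · █ █ ·
    · · · · █ █ · ·
    · · · · · █ · ·

Answer: 9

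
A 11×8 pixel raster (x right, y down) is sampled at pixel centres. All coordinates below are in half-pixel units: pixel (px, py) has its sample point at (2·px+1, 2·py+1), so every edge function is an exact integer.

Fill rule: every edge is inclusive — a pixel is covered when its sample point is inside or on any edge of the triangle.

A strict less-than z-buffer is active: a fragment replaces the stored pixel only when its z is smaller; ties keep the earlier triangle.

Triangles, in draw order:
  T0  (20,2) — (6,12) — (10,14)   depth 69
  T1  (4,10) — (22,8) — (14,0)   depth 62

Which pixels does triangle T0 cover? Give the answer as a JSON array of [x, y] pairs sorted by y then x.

T0:
  2·area = 68  (B↔C swapped to make it positive)
  edge (20, 2)→(10, 14): d=(-10,12) inclusive
  edge (10, 14)→(6, 12): d=(-4,-2) inclusive
  edge (6, 12)→(20, 2): d=(14,-10) inclusive
    (9,1)@(19, 3): e=[2,62,4] → X
    (10,1)@(21, 3): e=[-22,66,24] → .
    (8,2)@(17, 5): e=[6,50,12] → X
    (9,2)@(19, 5): e=[-18,54,32] → .
    (6,3)@(13, 7): e=[34,34,0] → X  [on edge]
    (7,3)@(15, 7): e=[10,38,20] → X
    (8,3)@(17, 7): e=[-14,42,40] → .
    (5,4)@(11, 9): e=[38,22,8] → X
    (7,4)@(15, 9): e=[-10,30,48] → .
    (4,5)@(9, 11): e=[42,10,16] → X
    (6,5)@(13, 11): e=[-6,18,56] → .
    (4,6)@(9, 13): e=[22,2,44] → X
  covered (9 px):
    . . . . . . . . . . .
    . . . . . . . . . X .
    . . . . . . . . X . .
    . . . . . . X X . . .
    . . . . . X X . . . .
    . . . . X X . . . . .
    . . . . X . . . . . .
    . . . . . . . . . . .
T1:
  2·area = 160  (B↔C swapped to make it positive)
  edge (4, 10)→(14, 0): d=(10,-10) inclusive
  edge (14, 0)→(22, 8): d=(8,8) inclusive
  edge (22, 8)→(4, 10): d=(-18,2) inclusive
    (6,0)@(13, 1): e=[0,16,144] → X  [on edge]
    (7,0)@(15, 1): e=[20,0,140] → X  [on edge]
    (8,0)@(17, 1): e=[40,-16,136] → .
    (5,1)@(11, 3): e=[0,48,112] → X  [on edge]
    (8,1)@(17, 3): e=[60,0,100] → X  [on edge]
    (9,1)@(19, 3): e=[80,-16,96] → .
    (4,2)@(9, 5): e=[0,80,80] → X  [on edge]
    (9,2)@(19, 5): e=[100,0,60] → X  [on edge]
    (10,2)@(21, 5): e=[120,-16,56] → .
    (3,3)@(7, 7): e=[0,112,48] → X  [on edge]
    (10,3)@(21, 7): e=[140,0,20] → X  [on edge]
    (2,4)@(5, 9): e=[0,144,16] → X  [on edge]
    (6,4)@(13, 9): e=[80,80,0] → X  [on edge]
    (1,5)@(3, 11): e=[0,176,-16] → .  [on edge]
    (0,6)@(1, 13): e=[0,208,-48] → .  [on edge]
  covered (25 px):
    . . . . . . X X . . .
    . . . . . X X X X . .
    . . . . X X X X X X .
    . . . X X X X X X X X
    . . X X X X X . . . .
    . . . . . . . . . . .
    . . . . . . . . . . .
    . . . . . . . . . . .

Final: [[9,1],[8,2],[6,3],[7,3],[5,4],[6,4],[4,5],[5,5],[4,6]]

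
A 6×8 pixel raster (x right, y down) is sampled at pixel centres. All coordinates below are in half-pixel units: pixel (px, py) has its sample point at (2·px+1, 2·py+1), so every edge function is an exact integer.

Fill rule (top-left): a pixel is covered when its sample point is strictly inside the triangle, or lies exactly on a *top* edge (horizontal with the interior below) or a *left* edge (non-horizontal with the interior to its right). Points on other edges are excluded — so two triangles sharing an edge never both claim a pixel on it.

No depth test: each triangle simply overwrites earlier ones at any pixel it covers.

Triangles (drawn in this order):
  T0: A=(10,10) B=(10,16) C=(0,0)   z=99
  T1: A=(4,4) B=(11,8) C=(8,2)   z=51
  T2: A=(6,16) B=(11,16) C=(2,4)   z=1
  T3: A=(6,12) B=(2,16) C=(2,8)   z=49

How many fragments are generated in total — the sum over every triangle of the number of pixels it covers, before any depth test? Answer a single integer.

T0:
  2·area = 60
  edge (10, 10)→(10, 16): d=(0,6) right/bottom  bias=-1
  edge (10, 16)→(0, 0): d=(-10,-16) top-left  bias=+0
  edge (0, 0)→(10, 10): d=(10,10) right/bottom  bias=-1
    (0,0)@(1, 1): e=[54,6,0] → .  [on edge]
    (1,1)@(3, 3): e=[42,18,0] → .  [on edge]
    (2,2)@(5, 5): e=[30,30,0] → .  [on edge]
    (2,3)@(5, 7): e=[30,10,20] → X
    (3,3)@(7, 7): e=[18,42,0] → .  [on edge]
    (2,4)@(5, 9): e=[30,-10,40] → .
    (3,4)@(7, 9): e=[18,22,20] → X
    (4,4)@(9, 9): e=[6,54,0] → .  [on edge]
    (3,5)@(7, 11): e=[18,2,40] → X
    (4,5)@(9, 11): e=[6,34,20] → X
    (5,5)@(11, 11): e=[-6,66,0] → .  [on edge]
    (3,6)@(7, 13): e=[18,-18,60] → .
  covered (5 px):
    . . . . . .
    . . . . . .
    . . . . . .
    . . X . . .
    . . . X . .
    . . . X X .
    . . . . X .
    . . . . . .
T1:
  2·area = 30  (B↔C swapped to make it positive)
  edge (4, 4)→(8, 2): d=(4,-2) top-left  bias=+0
  edge (8, 2)→(11, 8): d=(3,6) right/bottom  bias=-1
  edge (11, 8)→(4, 4): d=(-7,-4) top-left  bias=+0
    (3,1)@(7, 3): e=[2,9,19] → X
    (4,1)@(9, 3): e=[6,-3,27] → .
    (3,2)@(7, 5): e=[10,15,5] → X
    (4,2)@(9, 5): e=[14,3,13] → X
    (5,2)@(11, 5): e=[18,-9,21] → .
    (3,3)@(7, 7): e=[18,21,-9] → .
    (4,3)@(9, 7): e=[22,9,-1] → .
  covered (3 px):
    . . . . . .
    . . . X . .
    . . . X X .
    . . . . . .
    . . . . . .
    . . . . . .
    . . . . . .
    . . . . . .
T2:
  2·area = 60  (B↔C swapped to make it positive)
  edge (6, 16)→(2, 4): d=(-4,-12) top-left  bias=+0
  edge (2, 4)→(11, 16): d=(9,12) right/bottom  bias=-1
  edge (11, 16)→(6, 16): d=(-5,0) right/bottom  bias=-1
    (0,0)@(1, 1): e=[0,-15,75] → .  [on edge]
    (1,3)@(3, 7): e=[0,15,45] → X  [on edge]
    (2,3)@(5, 7): e=[24,-9,45] → .
    (1,4)@(3, 9): e=[-8,33,35] → .
    (2,4)@(5, 9): e=[16,9,35] → X
    (3,4)@(7, 9): e=[40,-15,35] → .
    (2,5)@(5, 11): e=[8,27,25] → X
    (3,5)@(7, 11): e=[32,3,25] → X
    (4,5)@(9, 11): e=[56,-21,25] → .
    (2,6)@(5, 13): e=[0,45,15] → X  [on edge]
    (4,6)@(9, 13): e=[48,-3,15] → .
    (2,7)@(5, 15): e=[-8,63,5] → .
  covered (8 px):
    . . . . . .
    . . . . . .
    . . . . . .
    . X . . . .
    . . X . . .
    . . X X . .
    . . X X . .
    . . . X X .
T3:
  2·area = 32
  edge (6, 12)→(2, 16): d=(-4,4) right/bottom  bias=-1
  edge (2, 16)→(2, 8): d=(0,-8) top-left  bias=+0
  edge (2, 8)→(6, 12): d=(4,4) right/bottom  bias=-1
    (0,3)@(1, 7): e=[40,-8,0] → .  [on edge]
    (5,3)@(11, 7): e=[0,72,-40] → .  [on edge]
    (1,4)@(3, 9): e=[24,8,0] → .  [on edge]
    (4,4)@(9, 9): e=[0,56,-24] → .  [on edge]
    (1,5)@(3, 11): e=[16,8,8] → X
    (2,5)@(5, 11): e=[8,24,0] → .  [on edge]
    (3,5)@(7, 11): e=[0,40,-8] → .  [on edge]
    (1,6)@(3, 13): e=[8,8,16] → X
    (2,6)@(5, 13): e=[0,24,8] → .  [on edge]
    (3,6)@(7, 13): e=[-8,40,0] → .  [on edge]
    (1,7)@(3, 15): e=[0,8,24] → .  [on edge]
    (4,7)@(9, 15): e=[-24,56,0] → .  [on edge]
  covered (2 px):
    . . . . . .
    . . . . . .
    . . . . . .
    . . . . . .
    . . . . . .
    . X . . . .
    . X . . . .
    . . . . . .

Final: 18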